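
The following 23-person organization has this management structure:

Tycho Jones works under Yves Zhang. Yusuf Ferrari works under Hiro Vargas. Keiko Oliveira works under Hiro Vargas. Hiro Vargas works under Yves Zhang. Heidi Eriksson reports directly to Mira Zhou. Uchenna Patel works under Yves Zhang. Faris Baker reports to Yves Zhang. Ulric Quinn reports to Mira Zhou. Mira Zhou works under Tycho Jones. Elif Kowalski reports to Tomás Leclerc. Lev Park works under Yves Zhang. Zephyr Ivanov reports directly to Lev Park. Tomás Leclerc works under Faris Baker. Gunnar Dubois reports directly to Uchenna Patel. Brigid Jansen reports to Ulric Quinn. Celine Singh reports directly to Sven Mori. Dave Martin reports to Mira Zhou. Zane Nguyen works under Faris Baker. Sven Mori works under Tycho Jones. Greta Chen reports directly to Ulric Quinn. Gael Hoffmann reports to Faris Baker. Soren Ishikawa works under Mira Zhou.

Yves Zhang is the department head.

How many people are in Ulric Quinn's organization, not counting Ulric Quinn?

2

Ulric Quinn directly manages Brigid Jansen, Greta Chen. Brigid Jansen has no reports. Greta Chen has no reports. So Ulric Quinn's organization is 2 direct reports plus everyone under them: 1 + 1 = 2.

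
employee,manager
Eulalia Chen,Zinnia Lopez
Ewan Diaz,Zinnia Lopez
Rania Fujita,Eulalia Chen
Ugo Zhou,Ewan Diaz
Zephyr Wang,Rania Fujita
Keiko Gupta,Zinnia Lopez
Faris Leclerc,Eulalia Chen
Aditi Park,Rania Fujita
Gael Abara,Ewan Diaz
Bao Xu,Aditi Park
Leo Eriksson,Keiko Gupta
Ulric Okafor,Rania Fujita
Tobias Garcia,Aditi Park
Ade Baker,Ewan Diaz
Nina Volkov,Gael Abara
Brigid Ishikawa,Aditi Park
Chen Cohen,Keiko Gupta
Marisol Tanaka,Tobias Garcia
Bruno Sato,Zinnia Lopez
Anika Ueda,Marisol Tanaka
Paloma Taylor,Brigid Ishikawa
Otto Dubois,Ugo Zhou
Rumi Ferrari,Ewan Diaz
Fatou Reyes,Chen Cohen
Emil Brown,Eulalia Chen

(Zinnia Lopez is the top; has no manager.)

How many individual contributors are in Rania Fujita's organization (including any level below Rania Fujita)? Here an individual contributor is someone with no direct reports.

5

The people in Rania Fujita's organization with no one reporting to them are Ulric Okafor, Paloma Taylor, Anika Ueda, Bao Xu, Zephyr Wang. That is 5.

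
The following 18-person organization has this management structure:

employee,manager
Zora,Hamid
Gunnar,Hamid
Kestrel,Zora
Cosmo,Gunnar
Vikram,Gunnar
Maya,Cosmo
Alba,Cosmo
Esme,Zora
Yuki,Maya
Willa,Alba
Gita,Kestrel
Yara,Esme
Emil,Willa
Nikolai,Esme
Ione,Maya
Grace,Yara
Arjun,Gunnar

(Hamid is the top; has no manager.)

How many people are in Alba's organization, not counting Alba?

2

Alba directly manages Willa. Under Willa: Emil (1). That's 2 in total.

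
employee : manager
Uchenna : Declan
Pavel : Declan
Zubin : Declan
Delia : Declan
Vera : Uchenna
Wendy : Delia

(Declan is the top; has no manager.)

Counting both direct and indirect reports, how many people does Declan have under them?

Declan directly manages Uchenna, Pavel, Delia, Zubin. Under Uchenna: Vera (1). Pavel has no reports. Under Delia: Wendy (1). Zubin has no reports. So Declan's organization is 4 direct reports plus everyone under them: 2 + 1 + 2 + 1 = 6.

6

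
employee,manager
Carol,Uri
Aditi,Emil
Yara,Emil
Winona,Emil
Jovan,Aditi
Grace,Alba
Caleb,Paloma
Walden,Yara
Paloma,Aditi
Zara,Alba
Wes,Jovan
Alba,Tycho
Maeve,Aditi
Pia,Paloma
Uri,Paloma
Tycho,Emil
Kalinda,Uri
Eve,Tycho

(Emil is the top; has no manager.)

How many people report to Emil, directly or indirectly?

18

Emil directly manages Yara, Winona, Aditi, Tycho. Under Yara: Walden (1). Winona has no reports. Under Aditi: Maeve, Jovan, Wes, Paloma, Uri, Carol, Kalinda, Pia, Caleb (9). Under Tycho: Eve, Alba, Zara, Grace (4). So Emil's organization is 4 direct reports plus everyone under them: 2 + 1 + 10 + 5 = 18.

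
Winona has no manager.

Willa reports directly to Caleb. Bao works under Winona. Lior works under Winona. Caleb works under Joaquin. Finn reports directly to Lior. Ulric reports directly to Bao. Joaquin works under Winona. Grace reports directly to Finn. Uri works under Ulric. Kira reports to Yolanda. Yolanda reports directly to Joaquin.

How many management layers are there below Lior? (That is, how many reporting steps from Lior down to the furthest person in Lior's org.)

2

The longest chain under Lior runs Lior → Finn → Grace, which is 2 levels below Lior.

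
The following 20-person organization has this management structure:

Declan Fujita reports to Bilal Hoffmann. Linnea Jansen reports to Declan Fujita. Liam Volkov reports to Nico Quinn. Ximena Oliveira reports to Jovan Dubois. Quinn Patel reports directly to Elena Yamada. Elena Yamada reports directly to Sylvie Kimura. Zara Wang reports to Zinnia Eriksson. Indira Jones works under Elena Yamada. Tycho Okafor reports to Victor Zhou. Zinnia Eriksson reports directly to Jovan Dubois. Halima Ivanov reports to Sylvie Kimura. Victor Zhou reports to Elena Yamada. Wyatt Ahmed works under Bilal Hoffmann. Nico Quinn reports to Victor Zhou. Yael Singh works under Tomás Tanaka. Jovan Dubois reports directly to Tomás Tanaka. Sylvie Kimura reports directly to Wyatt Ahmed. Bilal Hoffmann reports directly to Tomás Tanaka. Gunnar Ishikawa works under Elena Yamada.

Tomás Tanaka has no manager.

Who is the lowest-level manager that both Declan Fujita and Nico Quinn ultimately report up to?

Bilal Hoffmann

Declan Fujita's chain of managers is Bilal Hoffmann, Tomás Tanaka. Nico Quinn's chain of managers is Victor Zhou, Elena Yamada, Sylvie Kimura, Wyatt Ahmed, Bilal Hoffmann, Tomás Tanaka. The first manager that appears in both chains is Bilal Hoffmann.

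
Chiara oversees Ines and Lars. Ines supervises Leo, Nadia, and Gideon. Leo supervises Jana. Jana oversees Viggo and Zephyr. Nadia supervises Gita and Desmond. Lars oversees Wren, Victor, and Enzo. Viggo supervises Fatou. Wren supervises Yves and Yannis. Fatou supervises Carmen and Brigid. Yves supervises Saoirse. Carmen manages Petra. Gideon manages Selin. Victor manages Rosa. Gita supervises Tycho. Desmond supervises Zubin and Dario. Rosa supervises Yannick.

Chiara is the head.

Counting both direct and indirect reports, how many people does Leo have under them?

7

Leo directly manages Jana. Under Jana: Zephyr, Viggo, Fatou, Brigid, Carmen, Petra (6). That's 7 in total.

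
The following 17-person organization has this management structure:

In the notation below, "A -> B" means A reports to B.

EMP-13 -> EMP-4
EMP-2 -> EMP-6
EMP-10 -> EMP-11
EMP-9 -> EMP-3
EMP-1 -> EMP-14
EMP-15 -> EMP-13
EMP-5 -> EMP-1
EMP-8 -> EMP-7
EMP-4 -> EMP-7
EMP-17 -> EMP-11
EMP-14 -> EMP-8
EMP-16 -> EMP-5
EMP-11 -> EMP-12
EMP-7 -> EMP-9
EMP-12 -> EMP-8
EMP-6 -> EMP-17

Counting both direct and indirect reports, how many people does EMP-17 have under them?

2

EMP-17 directly manages EMP-6. Under EMP-6: EMP-2 (1). That's 2 in total.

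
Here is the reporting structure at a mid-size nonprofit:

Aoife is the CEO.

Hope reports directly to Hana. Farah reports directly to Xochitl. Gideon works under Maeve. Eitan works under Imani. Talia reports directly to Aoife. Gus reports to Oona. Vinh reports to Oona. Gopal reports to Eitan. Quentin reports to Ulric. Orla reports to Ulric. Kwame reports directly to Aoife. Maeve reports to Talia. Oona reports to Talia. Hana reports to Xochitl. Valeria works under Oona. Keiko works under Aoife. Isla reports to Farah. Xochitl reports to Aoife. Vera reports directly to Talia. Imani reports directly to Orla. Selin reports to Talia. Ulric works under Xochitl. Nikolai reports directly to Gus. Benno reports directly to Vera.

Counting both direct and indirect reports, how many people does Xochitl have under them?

10

Xochitl directly manages Ulric, Hana, Farah. Under Ulric: Quentin, Orla, Imani, Eitan, Gopal (5). Under Hana: Hope (1). Under Farah: Isla (1). So Xochitl's organization is 3 direct reports plus everyone under them: 6 + 2 + 2 = 10.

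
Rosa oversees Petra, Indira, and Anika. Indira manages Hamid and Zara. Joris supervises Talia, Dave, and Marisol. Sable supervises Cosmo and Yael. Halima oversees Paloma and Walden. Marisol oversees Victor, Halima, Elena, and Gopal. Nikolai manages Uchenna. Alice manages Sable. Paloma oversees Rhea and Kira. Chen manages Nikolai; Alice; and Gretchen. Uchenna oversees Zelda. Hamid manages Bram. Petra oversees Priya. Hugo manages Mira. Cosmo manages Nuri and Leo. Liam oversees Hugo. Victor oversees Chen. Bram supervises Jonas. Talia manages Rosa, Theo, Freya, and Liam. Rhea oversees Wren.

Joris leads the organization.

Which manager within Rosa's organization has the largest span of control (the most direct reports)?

Rosa

Direct-report counts within Rosa's organization: Rosa has 3; Indira has 2; Hamid has 1; Bram has 1; Petra has 1. The largest is 3, held by Rosa.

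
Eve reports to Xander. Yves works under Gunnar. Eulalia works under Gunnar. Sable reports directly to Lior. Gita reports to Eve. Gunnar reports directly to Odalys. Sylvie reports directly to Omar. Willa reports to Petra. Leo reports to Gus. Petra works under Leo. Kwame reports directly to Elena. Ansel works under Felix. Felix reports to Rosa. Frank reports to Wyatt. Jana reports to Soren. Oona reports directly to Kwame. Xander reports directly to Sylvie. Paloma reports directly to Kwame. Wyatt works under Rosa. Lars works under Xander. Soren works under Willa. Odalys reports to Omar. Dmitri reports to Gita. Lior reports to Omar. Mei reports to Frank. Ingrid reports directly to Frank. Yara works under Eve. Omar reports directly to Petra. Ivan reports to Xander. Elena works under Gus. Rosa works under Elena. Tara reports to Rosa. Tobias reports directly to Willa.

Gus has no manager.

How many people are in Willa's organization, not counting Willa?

Willa directly manages Tobias, Soren. Tobias has no reports. Under Soren: Jana (1). So Willa's organization is 2 direct reports plus everyone under them: 1 + 2 = 3.

3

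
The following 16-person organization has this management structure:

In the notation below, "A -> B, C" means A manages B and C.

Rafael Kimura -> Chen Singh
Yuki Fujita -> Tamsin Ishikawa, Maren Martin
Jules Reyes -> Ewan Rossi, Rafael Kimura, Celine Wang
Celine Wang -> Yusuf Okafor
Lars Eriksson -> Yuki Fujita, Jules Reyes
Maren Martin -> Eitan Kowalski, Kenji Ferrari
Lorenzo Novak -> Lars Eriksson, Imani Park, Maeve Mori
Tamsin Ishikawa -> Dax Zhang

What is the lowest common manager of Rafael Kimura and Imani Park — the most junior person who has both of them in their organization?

Rafael Kimura's chain of managers is Jules Reyes, Lars Eriksson, Lorenzo Novak. Imani Park's chain of managers is Lorenzo Novak. The first manager that appears in both chains is Lorenzo Novak.

Lorenzo Novak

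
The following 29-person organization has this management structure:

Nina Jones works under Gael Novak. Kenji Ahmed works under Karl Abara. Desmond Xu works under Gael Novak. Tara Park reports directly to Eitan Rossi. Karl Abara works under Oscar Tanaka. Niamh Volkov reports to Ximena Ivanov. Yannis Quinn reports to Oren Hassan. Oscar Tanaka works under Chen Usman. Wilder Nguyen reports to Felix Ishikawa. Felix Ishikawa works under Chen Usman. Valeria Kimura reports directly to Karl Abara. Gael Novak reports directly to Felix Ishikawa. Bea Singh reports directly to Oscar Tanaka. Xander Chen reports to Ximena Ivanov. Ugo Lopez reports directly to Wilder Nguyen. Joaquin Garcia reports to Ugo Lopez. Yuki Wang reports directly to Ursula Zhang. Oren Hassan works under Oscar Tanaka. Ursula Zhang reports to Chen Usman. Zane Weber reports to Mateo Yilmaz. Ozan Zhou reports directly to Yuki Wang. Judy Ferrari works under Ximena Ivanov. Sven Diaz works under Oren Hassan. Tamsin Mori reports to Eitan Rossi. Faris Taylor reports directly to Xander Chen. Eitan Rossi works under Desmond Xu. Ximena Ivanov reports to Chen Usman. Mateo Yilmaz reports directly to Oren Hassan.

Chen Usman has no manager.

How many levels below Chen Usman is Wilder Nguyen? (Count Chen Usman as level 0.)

2

Chain from Wilder Nguyen up to Chen Usman: Wilder Nguyen → Felix Ishikawa → Chen Usman. That is 2 steps up, so Wilder Nguyen is 2 levels below Chen Usman.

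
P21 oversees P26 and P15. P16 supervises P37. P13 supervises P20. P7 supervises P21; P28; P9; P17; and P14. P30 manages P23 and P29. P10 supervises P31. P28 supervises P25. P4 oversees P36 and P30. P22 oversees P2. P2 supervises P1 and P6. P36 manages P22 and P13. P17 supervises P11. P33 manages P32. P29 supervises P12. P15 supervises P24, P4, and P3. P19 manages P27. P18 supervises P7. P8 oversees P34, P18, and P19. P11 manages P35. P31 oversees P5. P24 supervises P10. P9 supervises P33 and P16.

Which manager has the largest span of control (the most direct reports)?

P7

Direct-report counts: P8 has 3; P18 has 1; P7 has 5; P17 has 1; P11 has 1; P9 has 2; P33 has 1; P16 has 1; P28 has 1; P21 has 2; P15 has 3; P4 has 2; P30 has 2; P29 has 1; P36 has 2; P13 has 1; P22 has 1; P2 has 2; P24 has 1; P10 has 1; P31 has 1; P19 has 1. The largest is 5, held by P7.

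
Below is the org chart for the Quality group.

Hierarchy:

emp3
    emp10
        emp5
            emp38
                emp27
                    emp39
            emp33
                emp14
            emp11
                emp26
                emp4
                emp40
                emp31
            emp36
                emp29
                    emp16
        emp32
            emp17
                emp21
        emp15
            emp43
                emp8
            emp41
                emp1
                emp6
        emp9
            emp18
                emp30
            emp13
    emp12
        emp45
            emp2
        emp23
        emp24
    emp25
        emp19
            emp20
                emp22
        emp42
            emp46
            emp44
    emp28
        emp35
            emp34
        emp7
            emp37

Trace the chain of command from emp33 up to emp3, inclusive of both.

emp33 reports to emp5. emp5 reports to emp10. emp10 reports to emp3. emp3 is at the top.

emp33 -> emp5 -> emp10 -> emp3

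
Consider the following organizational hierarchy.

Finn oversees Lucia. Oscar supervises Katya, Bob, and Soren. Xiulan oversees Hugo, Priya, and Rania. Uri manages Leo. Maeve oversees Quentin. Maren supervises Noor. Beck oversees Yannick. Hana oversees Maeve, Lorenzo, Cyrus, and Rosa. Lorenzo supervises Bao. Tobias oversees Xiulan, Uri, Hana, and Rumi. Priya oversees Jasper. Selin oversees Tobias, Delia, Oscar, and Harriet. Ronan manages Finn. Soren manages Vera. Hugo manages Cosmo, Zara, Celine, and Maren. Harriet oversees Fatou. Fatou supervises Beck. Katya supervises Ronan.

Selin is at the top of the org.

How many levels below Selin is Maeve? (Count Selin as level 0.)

3

Chain from Maeve up to Selin: Maeve → Hana → Tobias → Selin. That is 3 steps up, so Maeve is 3 levels below Selin.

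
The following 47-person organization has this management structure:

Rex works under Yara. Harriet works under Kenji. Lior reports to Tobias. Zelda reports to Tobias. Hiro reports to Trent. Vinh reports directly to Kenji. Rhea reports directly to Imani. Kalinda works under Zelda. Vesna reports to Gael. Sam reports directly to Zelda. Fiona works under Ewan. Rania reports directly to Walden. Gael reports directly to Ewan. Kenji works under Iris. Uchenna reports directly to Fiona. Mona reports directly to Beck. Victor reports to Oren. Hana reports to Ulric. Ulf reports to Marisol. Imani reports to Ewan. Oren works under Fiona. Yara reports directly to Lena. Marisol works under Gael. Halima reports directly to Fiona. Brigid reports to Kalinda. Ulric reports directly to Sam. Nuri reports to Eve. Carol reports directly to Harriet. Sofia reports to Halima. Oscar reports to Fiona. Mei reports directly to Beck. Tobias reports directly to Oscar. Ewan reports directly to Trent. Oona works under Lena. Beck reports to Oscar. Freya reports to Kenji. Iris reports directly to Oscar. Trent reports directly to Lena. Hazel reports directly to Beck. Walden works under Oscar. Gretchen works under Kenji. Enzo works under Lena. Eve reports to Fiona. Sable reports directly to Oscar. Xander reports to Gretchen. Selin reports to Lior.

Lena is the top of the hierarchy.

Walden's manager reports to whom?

Walden reports to Oscar, and Oscar reports to Fiona. So Walden's skip-level manager is Fiona.

Fiona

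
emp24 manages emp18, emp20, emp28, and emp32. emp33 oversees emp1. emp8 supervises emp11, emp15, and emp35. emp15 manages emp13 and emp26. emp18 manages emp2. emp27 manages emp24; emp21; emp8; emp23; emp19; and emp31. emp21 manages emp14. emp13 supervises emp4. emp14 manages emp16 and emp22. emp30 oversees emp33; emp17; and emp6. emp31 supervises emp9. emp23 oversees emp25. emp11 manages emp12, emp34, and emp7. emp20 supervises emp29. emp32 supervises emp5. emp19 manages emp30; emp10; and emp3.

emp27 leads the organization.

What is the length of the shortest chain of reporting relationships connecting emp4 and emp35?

emp4 is 3 levels below emp8, and emp35 is 1 level below emp8 (their lowest common manager). The shortest path runs up from emp4 to emp8 and back down to emp35: 3 + 1 = 4 links.

4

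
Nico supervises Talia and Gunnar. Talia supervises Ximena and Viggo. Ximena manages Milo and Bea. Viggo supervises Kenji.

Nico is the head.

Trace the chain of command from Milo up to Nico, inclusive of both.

Milo reports to Ximena. Ximena reports to Talia. Talia reports to Nico. Nico is at the top.

Milo -> Ximena -> Talia -> Nico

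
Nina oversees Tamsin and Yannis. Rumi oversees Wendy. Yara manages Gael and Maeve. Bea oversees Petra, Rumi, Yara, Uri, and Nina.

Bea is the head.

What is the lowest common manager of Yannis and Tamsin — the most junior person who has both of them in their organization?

Yannis's chain of managers is Nina, Bea. Tamsin's chain of managers is Nina, Bea. The first manager that appears in both chains is Nina.

Nina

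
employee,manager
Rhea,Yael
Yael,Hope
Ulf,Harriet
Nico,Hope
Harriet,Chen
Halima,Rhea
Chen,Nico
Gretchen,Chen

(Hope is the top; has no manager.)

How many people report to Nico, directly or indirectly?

Nico directly manages Chen. Under Chen: Gretchen, Harriet, Ulf (3). That's 4 in total.

4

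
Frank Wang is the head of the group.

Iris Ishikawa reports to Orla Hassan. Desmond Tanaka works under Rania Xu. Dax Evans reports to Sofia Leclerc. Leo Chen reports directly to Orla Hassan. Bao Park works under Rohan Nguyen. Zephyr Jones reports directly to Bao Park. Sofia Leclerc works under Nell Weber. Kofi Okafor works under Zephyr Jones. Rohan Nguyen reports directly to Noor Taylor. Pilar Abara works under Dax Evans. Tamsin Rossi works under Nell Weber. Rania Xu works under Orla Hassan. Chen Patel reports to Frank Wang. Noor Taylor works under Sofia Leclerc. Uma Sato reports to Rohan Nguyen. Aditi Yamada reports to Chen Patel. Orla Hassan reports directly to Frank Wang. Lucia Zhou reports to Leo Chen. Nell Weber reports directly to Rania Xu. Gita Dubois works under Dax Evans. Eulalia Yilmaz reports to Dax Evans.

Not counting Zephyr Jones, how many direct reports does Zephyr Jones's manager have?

Zephyr Jones reports to Bao Park, and Bao Park has no other direct reports. Zephyr Jones has 0 peers.

0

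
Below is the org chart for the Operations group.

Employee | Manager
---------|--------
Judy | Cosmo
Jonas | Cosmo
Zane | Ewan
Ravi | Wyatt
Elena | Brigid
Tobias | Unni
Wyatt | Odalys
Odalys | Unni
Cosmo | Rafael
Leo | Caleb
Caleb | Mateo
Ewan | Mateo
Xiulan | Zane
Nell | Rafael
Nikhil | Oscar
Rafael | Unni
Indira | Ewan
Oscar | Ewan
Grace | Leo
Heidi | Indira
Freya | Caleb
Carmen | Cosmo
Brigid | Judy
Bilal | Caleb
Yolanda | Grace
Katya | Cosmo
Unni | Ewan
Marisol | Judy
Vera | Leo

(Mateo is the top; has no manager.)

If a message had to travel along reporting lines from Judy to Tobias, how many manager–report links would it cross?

4

Judy is 3 levels below Unni, and Tobias is 1 level below Unni (their lowest common manager). The shortest path runs up from Judy to Unni and back down to Tobias: 3 + 1 = 4 links.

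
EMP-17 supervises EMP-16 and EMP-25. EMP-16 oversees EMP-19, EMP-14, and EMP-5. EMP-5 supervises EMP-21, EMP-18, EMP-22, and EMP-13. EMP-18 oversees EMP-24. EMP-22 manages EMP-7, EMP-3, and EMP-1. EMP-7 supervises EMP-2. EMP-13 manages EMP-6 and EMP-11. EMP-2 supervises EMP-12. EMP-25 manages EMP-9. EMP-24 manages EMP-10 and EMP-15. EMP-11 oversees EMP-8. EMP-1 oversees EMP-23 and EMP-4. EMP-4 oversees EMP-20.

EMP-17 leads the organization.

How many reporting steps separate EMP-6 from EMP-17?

4

Chain from EMP-6 up to EMP-17: EMP-6 → EMP-13 → EMP-5 → EMP-16 → EMP-17. That is 4 steps up, so EMP-6 is 4 levels below EMP-17.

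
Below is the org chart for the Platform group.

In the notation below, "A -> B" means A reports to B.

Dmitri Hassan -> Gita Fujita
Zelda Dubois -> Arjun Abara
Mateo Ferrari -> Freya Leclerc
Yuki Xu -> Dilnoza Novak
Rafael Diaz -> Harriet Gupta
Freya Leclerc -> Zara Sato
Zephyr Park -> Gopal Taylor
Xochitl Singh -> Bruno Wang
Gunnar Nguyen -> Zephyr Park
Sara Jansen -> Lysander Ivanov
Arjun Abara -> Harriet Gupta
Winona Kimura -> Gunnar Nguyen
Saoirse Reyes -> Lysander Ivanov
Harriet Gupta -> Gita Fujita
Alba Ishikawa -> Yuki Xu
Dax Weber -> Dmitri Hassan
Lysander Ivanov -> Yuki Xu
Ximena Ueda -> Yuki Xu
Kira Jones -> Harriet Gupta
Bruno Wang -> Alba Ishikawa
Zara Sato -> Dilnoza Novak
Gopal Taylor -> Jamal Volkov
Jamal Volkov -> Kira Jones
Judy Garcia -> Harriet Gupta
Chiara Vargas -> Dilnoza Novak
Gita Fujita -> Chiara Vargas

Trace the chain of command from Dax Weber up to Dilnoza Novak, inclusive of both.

Dax Weber reports to Dmitri Hassan. Dmitri Hassan reports to Gita Fujita. Gita Fujita reports to Chiara Vargas. Chiara Vargas reports to Dilnoza Novak. Dilnoza Novak is at the top.

Dax Weber -> Dmitri Hassan -> Gita Fujita -> Chiara Vargas -> Dilnoza Novak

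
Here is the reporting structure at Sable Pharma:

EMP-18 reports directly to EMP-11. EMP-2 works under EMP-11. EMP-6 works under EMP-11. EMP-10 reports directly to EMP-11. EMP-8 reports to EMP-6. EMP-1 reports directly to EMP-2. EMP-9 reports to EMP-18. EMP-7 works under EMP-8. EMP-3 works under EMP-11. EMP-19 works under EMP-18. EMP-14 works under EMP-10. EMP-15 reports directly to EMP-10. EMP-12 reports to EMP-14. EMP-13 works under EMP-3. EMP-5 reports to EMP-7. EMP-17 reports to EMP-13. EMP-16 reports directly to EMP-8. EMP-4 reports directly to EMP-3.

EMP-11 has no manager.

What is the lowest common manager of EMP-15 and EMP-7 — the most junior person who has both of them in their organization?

EMP-15's chain of managers is EMP-10, EMP-11. EMP-7's chain of managers is EMP-8, EMP-6, EMP-11. The first manager that appears in both chains is EMP-11.

EMP-11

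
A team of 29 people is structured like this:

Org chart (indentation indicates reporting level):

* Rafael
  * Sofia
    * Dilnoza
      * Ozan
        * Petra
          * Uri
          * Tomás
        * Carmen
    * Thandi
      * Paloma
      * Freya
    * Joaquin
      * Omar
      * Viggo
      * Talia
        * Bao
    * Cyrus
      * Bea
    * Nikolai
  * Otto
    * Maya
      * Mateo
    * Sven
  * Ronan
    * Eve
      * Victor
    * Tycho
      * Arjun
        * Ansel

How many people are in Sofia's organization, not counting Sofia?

Sofia directly manages Dilnoza, Thandi, Joaquin, Cyrus, Nikolai. Under Dilnoza: Ozan, Carmen, Petra, Tomás, Uri (5). Under Thandi: Freya, Paloma (2). Under Joaquin: Talia, Bao, Viggo, Omar (4). Under Cyrus: Bea (1). Nikolai has no reports. So Sofia's organization is 5 direct reports plus everyone under them: 6 + 3 + 5 + 2 + 1 = 17.

17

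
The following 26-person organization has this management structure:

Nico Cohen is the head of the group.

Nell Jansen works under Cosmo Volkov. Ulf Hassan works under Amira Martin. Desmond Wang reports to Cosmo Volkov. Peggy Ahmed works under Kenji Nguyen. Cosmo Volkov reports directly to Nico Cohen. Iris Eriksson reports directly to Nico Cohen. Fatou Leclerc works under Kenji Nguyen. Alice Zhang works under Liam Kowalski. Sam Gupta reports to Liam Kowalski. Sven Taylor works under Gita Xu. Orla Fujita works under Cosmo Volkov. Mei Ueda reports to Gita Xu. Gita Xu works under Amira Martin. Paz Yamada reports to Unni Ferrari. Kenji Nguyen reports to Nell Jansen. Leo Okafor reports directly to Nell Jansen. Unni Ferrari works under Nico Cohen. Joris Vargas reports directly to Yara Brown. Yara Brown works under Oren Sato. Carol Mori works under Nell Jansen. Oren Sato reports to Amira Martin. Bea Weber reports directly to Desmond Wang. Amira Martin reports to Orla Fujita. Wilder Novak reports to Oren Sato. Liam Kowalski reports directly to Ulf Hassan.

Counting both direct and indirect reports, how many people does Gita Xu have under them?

2

Gita Xu directly manages Mei Ueda, Sven Taylor. Mei Ueda has no reports. Sven Taylor has no reports. So Gita Xu's organization is 2 direct reports plus everyone under them: 1 + 1 = 2.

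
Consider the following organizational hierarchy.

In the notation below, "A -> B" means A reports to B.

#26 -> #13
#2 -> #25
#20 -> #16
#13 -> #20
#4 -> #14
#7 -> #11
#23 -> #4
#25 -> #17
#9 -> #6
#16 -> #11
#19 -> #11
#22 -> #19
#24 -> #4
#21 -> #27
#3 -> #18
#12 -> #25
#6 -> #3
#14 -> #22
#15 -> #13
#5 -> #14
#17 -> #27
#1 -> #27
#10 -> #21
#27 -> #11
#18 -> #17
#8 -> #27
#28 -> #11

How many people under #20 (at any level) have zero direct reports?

The people in #20's organization with no one reporting to them are #26, #15. That is 2.

2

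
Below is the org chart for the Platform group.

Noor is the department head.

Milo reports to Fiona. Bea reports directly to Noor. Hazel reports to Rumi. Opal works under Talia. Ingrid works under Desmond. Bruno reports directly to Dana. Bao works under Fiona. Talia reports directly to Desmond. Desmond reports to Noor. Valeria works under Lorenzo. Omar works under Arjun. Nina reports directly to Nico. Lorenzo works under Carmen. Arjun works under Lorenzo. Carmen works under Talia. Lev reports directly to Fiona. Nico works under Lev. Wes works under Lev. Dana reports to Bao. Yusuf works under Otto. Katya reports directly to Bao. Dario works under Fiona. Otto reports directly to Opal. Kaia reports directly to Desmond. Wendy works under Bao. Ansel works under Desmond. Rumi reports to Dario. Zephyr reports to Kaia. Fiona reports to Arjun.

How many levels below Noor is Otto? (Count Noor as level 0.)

Chain from Otto up to Noor: Otto → Opal → Talia → Desmond → Noor. That is 4 steps up, so Otto is 4 levels below Noor.

4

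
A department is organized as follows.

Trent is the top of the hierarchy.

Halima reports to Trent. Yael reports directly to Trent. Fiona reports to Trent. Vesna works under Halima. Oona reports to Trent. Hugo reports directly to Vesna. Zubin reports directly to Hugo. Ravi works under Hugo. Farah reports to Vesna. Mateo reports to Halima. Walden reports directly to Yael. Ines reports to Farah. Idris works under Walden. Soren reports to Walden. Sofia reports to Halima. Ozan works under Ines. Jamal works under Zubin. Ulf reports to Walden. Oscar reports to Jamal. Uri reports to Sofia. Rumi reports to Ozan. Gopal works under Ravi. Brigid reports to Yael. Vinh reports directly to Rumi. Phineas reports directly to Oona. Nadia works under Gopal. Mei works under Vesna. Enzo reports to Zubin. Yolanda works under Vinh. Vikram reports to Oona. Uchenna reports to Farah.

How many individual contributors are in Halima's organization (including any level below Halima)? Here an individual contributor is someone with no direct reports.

8

The people in Halima's organization with no one reporting to them are Uri, Mateo, Mei, Uchenna, Yolanda, Nadia, Enzo, Oscar. That is 8.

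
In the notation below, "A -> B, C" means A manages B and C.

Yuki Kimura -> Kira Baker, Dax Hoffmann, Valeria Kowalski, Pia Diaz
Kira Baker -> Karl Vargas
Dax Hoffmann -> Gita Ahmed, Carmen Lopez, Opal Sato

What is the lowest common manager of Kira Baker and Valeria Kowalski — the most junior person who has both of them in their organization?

Kira Baker's chain of managers is Yuki Kimura. Valeria Kowalski's chain of managers is Yuki Kimura. The first manager that appears in both chains is Yuki Kimura.

Yuki Kimura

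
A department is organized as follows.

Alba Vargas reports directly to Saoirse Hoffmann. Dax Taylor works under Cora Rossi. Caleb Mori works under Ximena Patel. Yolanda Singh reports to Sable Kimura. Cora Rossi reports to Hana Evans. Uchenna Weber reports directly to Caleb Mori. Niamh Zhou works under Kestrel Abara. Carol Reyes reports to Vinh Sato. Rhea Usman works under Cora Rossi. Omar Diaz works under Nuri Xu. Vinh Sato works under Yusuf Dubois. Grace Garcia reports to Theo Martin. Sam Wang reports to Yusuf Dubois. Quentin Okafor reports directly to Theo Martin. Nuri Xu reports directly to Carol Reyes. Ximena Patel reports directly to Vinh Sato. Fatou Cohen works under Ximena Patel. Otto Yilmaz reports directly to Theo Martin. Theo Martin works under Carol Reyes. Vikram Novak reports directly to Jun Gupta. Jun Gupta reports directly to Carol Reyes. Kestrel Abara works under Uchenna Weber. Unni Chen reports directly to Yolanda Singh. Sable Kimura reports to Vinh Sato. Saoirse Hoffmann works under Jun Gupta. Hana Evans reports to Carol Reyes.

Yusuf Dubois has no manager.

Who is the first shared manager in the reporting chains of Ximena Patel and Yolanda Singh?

Ximena Patel's chain of managers is Vinh Sato, Yusuf Dubois. Yolanda Singh's chain of managers is Sable Kimura, Vinh Sato, Yusuf Dubois. The first manager that appears in both chains is Vinh Sato.

Vinh Sato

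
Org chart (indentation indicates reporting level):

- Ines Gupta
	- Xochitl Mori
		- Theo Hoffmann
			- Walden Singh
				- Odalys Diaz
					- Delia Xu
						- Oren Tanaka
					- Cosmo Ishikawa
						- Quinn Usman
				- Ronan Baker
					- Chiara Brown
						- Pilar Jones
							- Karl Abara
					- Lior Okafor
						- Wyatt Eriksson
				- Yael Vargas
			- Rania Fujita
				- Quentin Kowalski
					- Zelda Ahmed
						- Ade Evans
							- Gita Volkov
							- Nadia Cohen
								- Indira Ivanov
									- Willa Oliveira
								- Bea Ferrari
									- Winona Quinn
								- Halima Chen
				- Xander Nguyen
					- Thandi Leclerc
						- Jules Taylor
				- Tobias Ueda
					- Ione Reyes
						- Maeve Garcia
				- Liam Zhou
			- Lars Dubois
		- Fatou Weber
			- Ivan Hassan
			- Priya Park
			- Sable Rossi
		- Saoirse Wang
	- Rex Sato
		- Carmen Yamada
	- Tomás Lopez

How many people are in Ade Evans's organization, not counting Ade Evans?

7

Ade Evans directly manages Gita Volkov, Nadia Cohen. Gita Volkov has no reports. Under Nadia Cohen: Halima Chen, Bea Ferrari, Winona Quinn, Indira Ivanov, Willa Oliveira (5). So Ade Evans's organization is 2 direct reports plus everyone under them: 1 + 6 = 7.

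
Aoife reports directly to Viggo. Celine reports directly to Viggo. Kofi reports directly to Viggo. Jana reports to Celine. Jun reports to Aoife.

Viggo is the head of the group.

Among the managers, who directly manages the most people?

Viggo

Direct-report counts: Viggo has 3; Celine has 1; Aoife has 1. The largest is 3, held by Viggo.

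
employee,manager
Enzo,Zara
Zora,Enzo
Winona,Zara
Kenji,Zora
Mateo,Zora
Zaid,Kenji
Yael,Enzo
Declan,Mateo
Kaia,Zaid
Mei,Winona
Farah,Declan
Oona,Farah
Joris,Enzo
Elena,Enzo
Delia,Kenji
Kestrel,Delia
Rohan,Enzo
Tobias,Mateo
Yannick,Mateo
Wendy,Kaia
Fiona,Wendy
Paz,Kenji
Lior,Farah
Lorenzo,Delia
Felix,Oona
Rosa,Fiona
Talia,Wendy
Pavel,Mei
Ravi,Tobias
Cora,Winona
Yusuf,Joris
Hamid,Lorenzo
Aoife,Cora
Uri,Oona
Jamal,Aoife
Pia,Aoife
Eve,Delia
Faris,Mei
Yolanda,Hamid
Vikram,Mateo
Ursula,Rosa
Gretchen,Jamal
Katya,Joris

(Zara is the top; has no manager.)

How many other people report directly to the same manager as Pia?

1

Pia reports to Aoife. Aoife's other direct reports are Jamal — 1 peer.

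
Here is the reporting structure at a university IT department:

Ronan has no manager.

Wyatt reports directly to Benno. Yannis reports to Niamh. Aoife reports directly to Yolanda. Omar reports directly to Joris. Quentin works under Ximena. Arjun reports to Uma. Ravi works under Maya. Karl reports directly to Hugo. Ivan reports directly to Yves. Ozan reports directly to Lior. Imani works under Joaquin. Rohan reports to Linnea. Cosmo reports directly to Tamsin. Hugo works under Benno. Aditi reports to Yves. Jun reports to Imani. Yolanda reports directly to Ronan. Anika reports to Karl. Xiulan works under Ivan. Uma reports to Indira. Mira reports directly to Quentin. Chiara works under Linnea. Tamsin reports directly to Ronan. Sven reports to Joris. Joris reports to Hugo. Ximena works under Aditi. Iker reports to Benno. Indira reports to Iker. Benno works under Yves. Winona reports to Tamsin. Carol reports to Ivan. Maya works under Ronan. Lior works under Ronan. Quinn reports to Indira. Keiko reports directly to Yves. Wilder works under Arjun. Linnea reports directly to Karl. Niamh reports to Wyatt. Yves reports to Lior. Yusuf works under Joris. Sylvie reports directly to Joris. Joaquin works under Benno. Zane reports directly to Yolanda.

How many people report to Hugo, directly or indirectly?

Hugo directly manages Karl, Joris. Under Karl: Linnea, Rohan, Chiara, Anika (4). Under Joris: Sylvie, Omar, Sven, Yusuf (4). So Hugo's organization is 2 direct reports plus everyone under them: 5 + 5 = 10.

10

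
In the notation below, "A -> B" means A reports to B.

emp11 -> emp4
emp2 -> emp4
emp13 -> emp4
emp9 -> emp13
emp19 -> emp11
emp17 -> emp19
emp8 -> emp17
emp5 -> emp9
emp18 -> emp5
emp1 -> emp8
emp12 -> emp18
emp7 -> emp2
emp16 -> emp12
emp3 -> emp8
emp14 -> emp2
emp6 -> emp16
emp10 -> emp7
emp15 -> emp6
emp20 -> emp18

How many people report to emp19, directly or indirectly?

4

emp19 directly manages emp17. Under emp17: emp8, emp3, emp1 (3). That's 4 in total.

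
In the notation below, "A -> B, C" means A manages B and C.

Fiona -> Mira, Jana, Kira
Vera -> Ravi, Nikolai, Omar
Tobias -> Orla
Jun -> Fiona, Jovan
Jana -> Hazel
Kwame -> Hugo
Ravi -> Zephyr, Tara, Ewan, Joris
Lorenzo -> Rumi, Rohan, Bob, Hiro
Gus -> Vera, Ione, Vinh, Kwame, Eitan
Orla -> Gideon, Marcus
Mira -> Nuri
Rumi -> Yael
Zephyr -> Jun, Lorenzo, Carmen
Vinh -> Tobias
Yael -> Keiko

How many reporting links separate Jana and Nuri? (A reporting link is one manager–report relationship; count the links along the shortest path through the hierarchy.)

Jana is 1 level below Fiona, and Nuri is 2 levels below Fiona (their lowest common manager). The shortest path runs up from Jana to Fiona and back down to Nuri: 1 + 2 = 3 links.

3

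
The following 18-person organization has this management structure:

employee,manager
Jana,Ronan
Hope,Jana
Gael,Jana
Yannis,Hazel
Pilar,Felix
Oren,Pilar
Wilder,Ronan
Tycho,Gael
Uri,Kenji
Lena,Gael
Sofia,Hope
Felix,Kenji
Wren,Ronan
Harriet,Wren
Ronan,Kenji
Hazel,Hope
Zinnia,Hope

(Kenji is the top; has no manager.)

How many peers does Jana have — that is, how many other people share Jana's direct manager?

2

Jana reports to Ronan. Ronan's other direct reports are Wilder, Wren — 2 peers.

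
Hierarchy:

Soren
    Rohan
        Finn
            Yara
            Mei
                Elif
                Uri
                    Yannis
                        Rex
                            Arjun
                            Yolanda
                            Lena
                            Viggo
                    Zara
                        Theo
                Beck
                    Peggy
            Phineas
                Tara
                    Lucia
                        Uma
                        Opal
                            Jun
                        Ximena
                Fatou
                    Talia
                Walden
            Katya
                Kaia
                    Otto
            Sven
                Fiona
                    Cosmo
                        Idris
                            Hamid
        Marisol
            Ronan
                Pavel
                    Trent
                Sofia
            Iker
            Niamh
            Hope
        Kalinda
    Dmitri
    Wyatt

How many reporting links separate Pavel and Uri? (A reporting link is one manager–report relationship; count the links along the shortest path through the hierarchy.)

Pavel is 3 levels below Rohan, and Uri is 3 levels below Rohan (their lowest common manager). The shortest path runs up from Pavel to Rohan and back down to Uri: 3 + 3 = 6 links.

6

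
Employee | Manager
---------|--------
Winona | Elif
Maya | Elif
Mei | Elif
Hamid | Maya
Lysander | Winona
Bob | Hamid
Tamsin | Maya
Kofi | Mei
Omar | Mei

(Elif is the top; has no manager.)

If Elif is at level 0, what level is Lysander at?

2

Chain from Lysander up to Elif: Lysander → Winona → Elif. That is 2 steps up, so Lysander is 2 levels below Elif.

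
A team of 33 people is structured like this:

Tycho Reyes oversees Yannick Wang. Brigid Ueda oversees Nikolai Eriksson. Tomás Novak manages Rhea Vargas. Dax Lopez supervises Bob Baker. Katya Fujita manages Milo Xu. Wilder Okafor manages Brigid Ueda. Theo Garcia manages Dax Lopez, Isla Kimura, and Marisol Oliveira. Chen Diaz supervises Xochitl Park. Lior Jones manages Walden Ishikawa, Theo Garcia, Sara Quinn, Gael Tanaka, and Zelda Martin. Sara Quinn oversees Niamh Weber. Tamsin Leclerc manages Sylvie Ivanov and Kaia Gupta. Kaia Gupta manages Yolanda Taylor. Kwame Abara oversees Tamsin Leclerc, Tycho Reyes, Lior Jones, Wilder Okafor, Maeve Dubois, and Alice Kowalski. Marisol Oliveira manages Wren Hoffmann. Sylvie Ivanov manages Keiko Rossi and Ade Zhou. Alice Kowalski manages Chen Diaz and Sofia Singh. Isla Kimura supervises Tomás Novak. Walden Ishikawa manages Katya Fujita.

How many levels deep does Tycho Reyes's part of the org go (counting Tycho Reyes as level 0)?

1

The longest chain under Tycho Reyes runs Tycho Reyes → Yannick Wang, which is 1 level below Tycho Reyes.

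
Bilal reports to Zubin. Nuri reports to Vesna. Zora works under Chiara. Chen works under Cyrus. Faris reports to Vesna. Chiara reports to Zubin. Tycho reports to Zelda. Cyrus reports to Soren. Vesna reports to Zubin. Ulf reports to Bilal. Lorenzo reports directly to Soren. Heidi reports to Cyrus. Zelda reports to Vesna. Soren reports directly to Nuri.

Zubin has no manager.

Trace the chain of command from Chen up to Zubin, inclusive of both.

Chen -> Cyrus -> Soren -> Nuri -> Vesna -> Zubin

Chen reports to Cyrus. Cyrus reports to Soren. Soren reports to Nuri. Nuri reports to Vesna. Vesna reports to Zubin. Zubin is at the top.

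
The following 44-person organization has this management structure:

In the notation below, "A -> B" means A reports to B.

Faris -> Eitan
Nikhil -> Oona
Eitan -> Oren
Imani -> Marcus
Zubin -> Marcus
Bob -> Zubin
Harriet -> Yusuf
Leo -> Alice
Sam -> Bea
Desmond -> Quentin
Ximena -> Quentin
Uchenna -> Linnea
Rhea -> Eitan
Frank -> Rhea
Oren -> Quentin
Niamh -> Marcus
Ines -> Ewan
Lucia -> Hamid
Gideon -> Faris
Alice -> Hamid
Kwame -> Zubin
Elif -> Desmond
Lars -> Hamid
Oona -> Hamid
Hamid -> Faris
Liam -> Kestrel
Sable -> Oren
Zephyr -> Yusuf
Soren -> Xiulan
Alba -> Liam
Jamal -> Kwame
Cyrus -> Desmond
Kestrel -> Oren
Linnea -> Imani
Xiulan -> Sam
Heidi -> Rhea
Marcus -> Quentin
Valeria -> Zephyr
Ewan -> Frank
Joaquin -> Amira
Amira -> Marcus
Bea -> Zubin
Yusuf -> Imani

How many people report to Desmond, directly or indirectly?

Desmond directly manages Cyrus, Elif. Cyrus has no reports. Elif has no reports. So Desmond's organization is 2 direct reports plus everyone under them: 1 + 1 = 2.

2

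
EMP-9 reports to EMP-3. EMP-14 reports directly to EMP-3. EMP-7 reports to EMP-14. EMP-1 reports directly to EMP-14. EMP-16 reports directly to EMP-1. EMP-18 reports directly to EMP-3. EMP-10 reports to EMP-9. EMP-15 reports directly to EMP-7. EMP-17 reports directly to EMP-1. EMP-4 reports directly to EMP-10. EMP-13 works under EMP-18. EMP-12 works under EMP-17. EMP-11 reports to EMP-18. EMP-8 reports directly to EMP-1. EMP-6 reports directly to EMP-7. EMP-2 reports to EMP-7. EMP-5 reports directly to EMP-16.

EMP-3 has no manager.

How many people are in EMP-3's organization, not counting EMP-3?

17

EMP-3 directly manages EMP-9, EMP-14, EMP-18. Under EMP-9: EMP-10, EMP-4 (2). Under EMP-14: EMP-1, EMP-8, EMP-17, EMP-12, EMP-16, EMP-5, EMP-7, EMP-2, EMP-6, EMP-15 (10). Under EMP-18: EMP-11, EMP-13 (2). So EMP-3's organization is 3 direct reports plus everyone under them: 3 + 11 + 3 = 17.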